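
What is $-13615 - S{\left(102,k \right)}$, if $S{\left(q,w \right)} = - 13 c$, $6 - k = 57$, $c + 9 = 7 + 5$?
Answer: $-13576$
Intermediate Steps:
$c = 3$ ($c = -9 + \left(7 + 5\right) = -9 + 12 = 3$)
$k = -51$ ($k = 6 - 57 = -51$)
$S{\left(q,w \right)} = -39$ ($S{\left(q,w \right)} = \left(-13\right) 3 = -39$)
$-13615 - S{\left(102,k \right)} = -13615 - -39 = -13615 + 39 = -13576$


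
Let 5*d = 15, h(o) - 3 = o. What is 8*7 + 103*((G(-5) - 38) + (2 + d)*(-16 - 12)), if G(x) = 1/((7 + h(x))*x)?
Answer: -457053/25 ≈ -18282.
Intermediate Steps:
h(o) = 3 + o
d = 3 (d = (1/5)*15 = 3)
G(x) = 1/(x*(10 + x)) (G(x) = 1/((7 + (3 + x))*x) = 1/((10 + x)*x) = 1/(x*(10 + x)))
8*7 + 103*((G(-5) - 38) + (2 + d)*(-16 - 12)) = 8*7 + 103*((1/((-5)*(10 - 5)) - 38) + (2 + 3)*(-16 - 12)) = 56 + 103*((-1/5/5 - 38) + 5*(-28)) = 56 + 103*((-1/5*1/5 - 38) - 140) = 56 + 103*((-1/25 - 38) - 140) = 56 + 103*(-951/25 - 140) = 56 + 103*(-4451/25) = 56 - 458453/25 = -457053/25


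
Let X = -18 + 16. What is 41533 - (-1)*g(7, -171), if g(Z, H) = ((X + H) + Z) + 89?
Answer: 41456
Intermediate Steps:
X = -2
g(Z, H) = 87 + H + Z (g(Z, H) = ((-2 + H) + Z) + 89 = (-2 + H + Z) + 89 = 87 + H + Z)
41533 - (-1)*g(7, -171) = 41533 - (-1)*(87 - 171 + 7) = 41533 - (-1)*(-77) = 41533 - 1*77 = 41533 - 77 = 41456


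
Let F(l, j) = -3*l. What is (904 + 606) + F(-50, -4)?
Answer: 1660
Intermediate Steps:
(904 + 606) + F(-50, -4) = (904 + 606) - 3*(-50) = 1510 + 150 = 1660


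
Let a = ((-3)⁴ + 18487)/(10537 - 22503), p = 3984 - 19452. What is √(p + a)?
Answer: 2*I*√138438136106/5983 ≈ 124.38*I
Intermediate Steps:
p = -15468
a = -9284/5983 (a = (81 + 18487)/(-11966) = 18568*(-1/11966) = -9284/5983 ≈ -1.5517)
√(p + a) = √(-15468 - 9284/5983) = √(-92554328/5983) = 2*I*√138438136106/5983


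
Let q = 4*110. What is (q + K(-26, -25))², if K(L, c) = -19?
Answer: 177241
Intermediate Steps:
q = 440
(q + K(-26, -25))² = (440 - 19)² = 421² = 177241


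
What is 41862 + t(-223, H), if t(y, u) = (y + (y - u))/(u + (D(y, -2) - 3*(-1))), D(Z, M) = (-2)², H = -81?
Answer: 3098153/74 ≈ 41867.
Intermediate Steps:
D(Z, M) = 4
t(y, u) = (-u + 2*y)/(7 + u) (t(y, u) = (y + (y - u))/(u + (4 - 3*(-1))) = (-u + 2*y)/(u + (4 + 3)) = (-u + 2*y)/(u + 7) = (-u + 2*y)/(7 + u))
41862 + t(-223, H) = 41862 + (-1*(-81) + 2*(-223))/(7 - 81) = 41862 + (81 - 446)/(-74) = 41862 - 1/74*(-365) = 41862 + 365/74 = 3098153/74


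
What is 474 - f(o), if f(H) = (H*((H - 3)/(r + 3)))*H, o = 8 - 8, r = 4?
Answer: 474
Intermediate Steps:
o = 0
f(H) = H²*(-3/7 + H/7) (f(H) = (H*((H - 3)/(4 + 3)))*H = (H*((-3 + H)/7))*H = (H*((-3 + H)*(⅐)))*H = (H*(-3/7 + H/7))*H = H²*(-3/7 + H/7))
474 - f(o) = 474 - 0²*(-3 + 0)/7 = 474 - 0*(-3)/7 = 474 - 1*0 = 474 + 0 = 474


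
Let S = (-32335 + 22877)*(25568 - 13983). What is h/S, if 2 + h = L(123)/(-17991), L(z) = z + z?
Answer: 6038/328548433605 ≈ 1.8378e-8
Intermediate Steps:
L(z) = 2*z
S = -109570930 (S = -9458*11585 = -109570930)
h = -12076/5997 (h = -2 + (2*123)/(-17991) = -2 + 246*(-1/17991) = -2 - 82/5997 = -12076/5997 ≈ -2.0137)
h/S = -12076/5997/(-109570930) = -12076/5997*(-1/109570930) = 6038/328548433605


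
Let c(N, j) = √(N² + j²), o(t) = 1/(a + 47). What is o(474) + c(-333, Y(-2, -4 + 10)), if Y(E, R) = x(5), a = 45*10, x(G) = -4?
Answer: 1/497 + √110905 ≈ 333.03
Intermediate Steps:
a = 450
Y(E, R) = -4
o(t) = 1/497 (o(t) = 1/(450 + 47) = 1/497)
o(474) + c(-333, Y(-2, -4 + 10)) = 1/497 + √((-333)² + (-4)²) = 1/497 + √(110889 + 16) = 1/497 + √110905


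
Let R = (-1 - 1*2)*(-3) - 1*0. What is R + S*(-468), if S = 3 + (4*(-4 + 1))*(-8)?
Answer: -46323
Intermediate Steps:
S = 99 (S = 3 + (4*(-3))*(-8) = 3 - 12*(-8) = 3 + 96 = 99)
R = 9 (R = (-1 - 2)*(-3) + 0 = -3*(-3) + 0 = 9 + 0 = 9)
R + S*(-468) = 9 + 99*(-468) = 9 - 46332 = -46323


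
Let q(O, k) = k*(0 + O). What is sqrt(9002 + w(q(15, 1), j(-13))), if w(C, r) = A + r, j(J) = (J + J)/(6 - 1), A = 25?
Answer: sqrt(225545)/5 ≈ 94.983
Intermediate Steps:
j(J) = 2*J/5 (j(J) = (2*J)/5 = (2*J)*(1/5) = 2*J/5)
q(O, k) = O*k (q(O, k) = k*O = O*k)
w(C, r) = 25 + r
sqrt(9002 + w(q(15, 1), j(-13))) = sqrt(9002 + (25 + (2/5)*(-13))) = sqrt(9002 + (25 - 26/5)) = sqrt(9002 + 99/5) = sqrt(45109/5) = sqrt(225545)/5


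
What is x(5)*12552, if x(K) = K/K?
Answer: 12552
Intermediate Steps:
x(K) = 1
x(5)*12552 = 1*12552 = 12552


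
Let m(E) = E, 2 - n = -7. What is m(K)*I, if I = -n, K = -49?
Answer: 441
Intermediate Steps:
n = 9 (n = 2 - 1*(-7) = 2 + 7 = 9)
I = -9 (I = -1*9 = -9)
m(K)*I = -49*(-9) = 441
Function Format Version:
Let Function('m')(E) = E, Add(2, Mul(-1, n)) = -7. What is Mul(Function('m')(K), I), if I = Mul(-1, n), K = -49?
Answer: 441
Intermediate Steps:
n = 9 (n = Add(2, Mul(-1, -7)) = Add(2, 7) = 9)
I = -9 (I = Mul(-1, 9) = -9)
Mul(Function('m')(K), I) = Mul(-49, -9) = 441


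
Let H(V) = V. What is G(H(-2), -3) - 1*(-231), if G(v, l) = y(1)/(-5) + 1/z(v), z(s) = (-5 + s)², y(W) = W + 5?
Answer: 56306/245 ≈ 229.82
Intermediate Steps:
y(W) = 5 + W
G(v, l) = -6/5 + (-5 + v)⁻² (G(v, l) = (5 + 1)/(-5) + 1/(-5 + v)² = 6*(-⅕) + 1/(-5 + v)² = -6/5 + (-5 + v)⁻²)
G(H(-2), -3) - 1*(-231) = (-6/5 + (-5 - 2)⁻²) - 1*(-231) = (-6/5 + (-7)⁻²) + 231 = (-6/5 + 1/49) + 231 = -289/245 + 231 = 56306/245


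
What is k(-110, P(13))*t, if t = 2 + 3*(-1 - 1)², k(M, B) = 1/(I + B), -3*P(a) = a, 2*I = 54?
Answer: 21/34 ≈ 0.61765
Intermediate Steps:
I = 27 (I = (½)*54 = 27)
P(a) = -a/3
k(M, B) = 1/(27 + B)
t = 14 (t = 2 + 3*(-2)² = 2 + 3*4 = 2 + 12 = 14)
k(-110, P(13))*t = 14/(27 - ⅓*13) = 14/(27 - 13/3) = 14/(68/3) = (3/68)*14 = 21/34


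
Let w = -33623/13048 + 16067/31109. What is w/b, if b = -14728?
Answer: 836335691/5978245896896 ≈ 0.00013990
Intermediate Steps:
w = -836335691/405910232 (w = -33623*1/13048 + 16067*(1/31109) = -33623/13048 + 16067/31109 = -836335691/405910232 ≈ -2.0604)
w/b = -836335691/405910232/(-14728) = -836335691/405910232*(-1/14728) = 836335691/5978245896896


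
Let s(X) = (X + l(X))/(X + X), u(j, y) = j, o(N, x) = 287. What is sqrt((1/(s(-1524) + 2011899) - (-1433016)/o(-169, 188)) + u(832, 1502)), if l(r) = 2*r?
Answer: sqrt(863170713360605655082)/384943629 ≈ 76.322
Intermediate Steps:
s(X) = 3/2 (s(X) = (X + 2*X)/(X + X) = (3*X)/((2*X)) = (3*X)*(1/(2*X)) = 3/2)
sqrt((1/(s(-1524) + 2011899) - (-1433016)/o(-169, 188)) + u(832, 1502)) = sqrt((1/(3/2 + 2011899) - (-1433016)/287) + 832) = sqrt((1/(4023801/2) - (-1433016)/287) + 832) = sqrt((2/4023801 - 1*(-1433016/287)) + 832) = sqrt((2/4023801 + 1433016/287) + 832) = sqrt(5766171214390/1154830887 + 832) = sqrt(6726990512374/1154830887) = sqrt(863170713360605655082)/384943629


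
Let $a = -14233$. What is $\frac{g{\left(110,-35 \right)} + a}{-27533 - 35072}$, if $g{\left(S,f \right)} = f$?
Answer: $\frac{14268}{62605} \approx 0.22791$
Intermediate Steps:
$\frac{g{\left(110,-35 \right)} + a}{-27533 - 35072} = \frac{-35 - 14233}{-27533 - 35072} = - \frac{14268}{-62605} = \left(-14268\right) \left(- \frac{1}{62605}\right) = \frac{14268}{62605}$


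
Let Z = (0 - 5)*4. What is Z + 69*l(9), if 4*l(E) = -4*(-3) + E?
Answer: 1369/4 ≈ 342.25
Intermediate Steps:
Z = -20 (Z = -5*4 = -20)
l(E) = 3 + E/4 (l(E) = (-4*(-3) + E)/4 = (12 + E)/4 = 3 + E/4)
Z + 69*l(9) = -20 + 69*(3 + (¼)*9) = -20 + 69*(3 + 9/4) = -20 + 69*(21/4) = -20 + 1449/4 = 1369/4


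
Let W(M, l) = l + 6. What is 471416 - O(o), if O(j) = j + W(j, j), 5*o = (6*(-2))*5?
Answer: 471434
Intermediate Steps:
W(M, l) = 6 + l
o = -12 (o = ((6*(-2))*5)/5 = (-12*5)/5 = (⅕)*(-60) = -12)
O(j) = 6 + 2*j (O(j) = j + (6 + j) = 6 + 2*j)
471416 - O(o) = 471416 - (6 + 2*(-12)) = 471416 - (6 - 24) = 471416 - 1*(-18) = 471416 + 18 = 471434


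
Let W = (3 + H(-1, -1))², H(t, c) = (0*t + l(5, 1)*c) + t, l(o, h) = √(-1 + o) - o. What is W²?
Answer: 625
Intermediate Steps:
H(t, c) = t - 3*c (H(t, c) = (0*t + (√(-1 + 5) - 1*5)*c) + t = (0 + (√4 - 5)*c) + t = (0 + (2 - 5)*c) + t = (0 - 3*c) + t = -3*c + t = t - 3*c)
W = 25 (W = (3 + (-1 - 3*(-1)))² = (3 + (-1 + 3))² = (3 + 2)² = 5² = 25)
W² = 25² = 625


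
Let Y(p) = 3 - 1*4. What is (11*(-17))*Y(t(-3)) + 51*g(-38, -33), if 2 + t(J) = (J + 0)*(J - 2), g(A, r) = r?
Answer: -1496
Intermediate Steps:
t(J) = -2 + J*(-2 + J) (t(J) = -2 + (J + 0)*(J - 2) = -2 + J*(-2 + J))
Y(p) = -1 (Y(p) = 3 - 4 = -1)
(11*(-17))*Y(t(-3)) + 51*g(-38, -33) = (11*(-17))*(-1) + 51*(-33) = -187*(-1) - 1683 = 187 - 1683 = -1496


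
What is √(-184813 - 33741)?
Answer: I*√218554 ≈ 467.5*I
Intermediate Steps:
√(-184813 - 33741) = √(-218554) = I*√218554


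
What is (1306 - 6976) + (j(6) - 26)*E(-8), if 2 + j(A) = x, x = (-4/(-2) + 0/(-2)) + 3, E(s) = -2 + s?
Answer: -5440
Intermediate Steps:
x = 5 (x = (-4*(-1/2) + 0*(-1/2)) + 3 = (2 + 0) + 3 = 2 + 3 = 5)
j(A) = 3 (j(A) = -2 + 5 = 3)
(1306 - 6976) + (j(6) - 26)*E(-8) = (1306 - 6976) + (3 - 26)*(-2 - 8) = -5670 - 23*(-10) = -5670 + 230 = -5440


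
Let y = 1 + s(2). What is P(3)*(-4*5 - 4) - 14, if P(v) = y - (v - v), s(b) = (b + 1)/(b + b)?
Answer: -56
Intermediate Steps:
s(b) = (1 + b)/(2*b) (s(b) = (1 + b)/((2*b)) = (1 + b)*(1/(2*b)) = (1 + b)/(2*b))
y = 7/4 (y = 1 + (1/2)*(1 + 2)/2 = 1 + (1/2)*(1/2)*3 = 1 + 3/4 = 7/4 ≈ 1.7500)
P(v) = 7/4 (P(v) = 7/4 - (v - v) = 7/4 - 1*0 = 7/4 + 0 = 7/4)
P(3)*(-4*5 - 4) - 14 = 7*(-4*5 - 4)/4 - 14 = 7*(-20 - 4)/4 - 14 = (7/4)*(-24) - 14 = -42 - 14 = -56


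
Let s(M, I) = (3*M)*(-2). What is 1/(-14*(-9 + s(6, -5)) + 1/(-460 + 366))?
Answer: 94/59219 ≈ 0.0015873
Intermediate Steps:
s(M, I) = -6*M
1/(-14*(-9 + s(6, -5)) + 1/(-460 + 366)) = 1/(-14*(-9 - 6*6) + 1/(-460 + 366)) = 1/(-14*(-9 - 36) + 1/(-94)) = 1/(-14*(-45) - 1/94) = 1/(630 - 1/94) = 1/(59219/94) = 94/59219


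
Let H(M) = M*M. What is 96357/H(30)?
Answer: 32119/300 ≈ 107.06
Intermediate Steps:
H(M) = M**2
96357/H(30) = 96357/(30**2) = 96357/900 = 96357*(1/900) = 32119/300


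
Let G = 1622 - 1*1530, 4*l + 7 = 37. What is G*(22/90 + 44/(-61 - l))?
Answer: -225676/6165 ≈ -36.606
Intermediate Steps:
l = 15/2 (l = -7/4 + (¼)*37 = -7/4 + 37/4 = 15/2 ≈ 7.5000)
G = 92 (G = 1622 - 1530 = 92)
G*(22/90 + 44/(-61 - l)) = 92*(22/90 + 44/(-61 - 1*15/2)) = 92*(22*(1/90) + 44/(-61 - 15/2)) = 92*(11/45 + 44/(-137/2)) = 92*(11/45 + 44*(-2/137)) = 92*(11/45 - 88/137) = 92*(-2453/6165) = -225676/6165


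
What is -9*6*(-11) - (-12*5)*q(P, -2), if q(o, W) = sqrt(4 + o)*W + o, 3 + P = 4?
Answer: 654 - 120*sqrt(5) ≈ 385.67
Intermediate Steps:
P = 1 (P = -3 + 4 = 1)
q(o, W) = o + W*sqrt(4 + o) (q(o, W) = W*sqrt(4 + o) + o = o + W*sqrt(4 + o))
-9*6*(-11) - (-12*5)*q(P, -2) = -9*6*(-11) - (-12*5)*(1 - 2*sqrt(4 + 1)) = -54*(-11) - (-60)*(1 - 2*sqrt(5)) = 594 - (-60 + 120*sqrt(5)) = 594 + (60 - 120*sqrt(5)) = 654 - 120*sqrt(5)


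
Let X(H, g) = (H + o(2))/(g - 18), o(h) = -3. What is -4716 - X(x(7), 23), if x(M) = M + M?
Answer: -23591/5 ≈ -4718.2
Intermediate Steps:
x(M) = 2*M
X(H, g) = (-3 + H)/(-18 + g) (X(H, g) = (H - 3)/(g - 18) = (-3 + H)/(-18 + g))
-4716 - X(x(7), 23) = -4716 - (-3 + 2*7)/(-18 + 23) = -4716 - (-3 + 14)/5 = -4716 - 11/5 = -23591/5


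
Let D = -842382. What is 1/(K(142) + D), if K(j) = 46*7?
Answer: -1/842060 ≈ -1.1876e-6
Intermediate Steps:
K(j) = 322
1/(K(142) + D) = 1/(322 - 842382) = 1/(-842060) = -1/842060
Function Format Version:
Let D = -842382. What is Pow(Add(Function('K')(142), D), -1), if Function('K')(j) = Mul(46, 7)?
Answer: Rational(-1, 842060) ≈ -1.1876e-6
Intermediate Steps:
Function('K')(j) = 322
Pow(Add(Function('K')(142), D), -1) = Pow(Add(322, -842382), -1) = Pow(-842060, -1) = Rational(-1, 842060)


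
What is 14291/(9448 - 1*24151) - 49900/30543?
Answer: -130018857/49897081 ≈ -2.6057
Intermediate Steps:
14291/(9448 - 1*24151) - 49900/30543 = 14291/(9448 - 24151) - 49900*1/30543 = 14291/(-14703) - 49900/30543 = 14291*(-1/14703) - 49900/30543 = -14291/14703 - 49900/30543 = -130018857/49897081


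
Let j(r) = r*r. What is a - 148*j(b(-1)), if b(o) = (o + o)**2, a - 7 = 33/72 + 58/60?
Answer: -94383/40 ≈ -2359.6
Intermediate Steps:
a = 337/40 (a = 7 + (33/72 + 58/60) = 7 + (33*(1/72) + 58*(1/60)) = 7 + (11/24 + 29/30) = 7 + 57/40 = 337/40 ≈ 8.4250)
b(o) = 4*o**2 (b(o) = (2*o)**2 = 4*o**2)
j(r) = r**2
a - 148*j(b(-1)) = 337/40 - 148*(4*(-1)**2)**2 = 337/40 - 148*(4*1)**2 = 337/40 - 148*4**2 = 337/40 - 148*16 = 337/40 - 2368 = -94383/40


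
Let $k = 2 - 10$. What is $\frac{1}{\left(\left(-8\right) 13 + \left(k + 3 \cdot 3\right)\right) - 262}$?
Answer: $- \frac{1}{365} \approx -0.0027397$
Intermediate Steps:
$k = -8$ ($k = 2 - 10 = -8$)
$\frac{1}{\left(\left(-8\right) 13 + \left(k + 3 \cdot 3\right)\right) - 262} = \frac{1}{\left(\left(-8\right) 13 + \left(-8 + 3 \cdot 3\right)\right) - 262} = \frac{1}{\left(-104 + \left(-8 + 9\right)\right) - 262} = \frac{1}{\left(-104 + 1\right) - 262} = \frac{1}{-103 - 262} = \frac{1}{-365} = - \frac{1}{365}$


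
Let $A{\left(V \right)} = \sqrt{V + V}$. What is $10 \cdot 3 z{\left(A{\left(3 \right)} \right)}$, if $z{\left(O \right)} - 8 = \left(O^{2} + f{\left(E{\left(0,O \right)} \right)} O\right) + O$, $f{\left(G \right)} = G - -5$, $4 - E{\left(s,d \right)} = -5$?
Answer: $420 + 450 \sqrt{6} \approx 1522.3$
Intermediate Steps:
$E{\left(s,d \right)} = 9$ ($E{\left(s,d \right)} = 4 - -5 = 4 + 5 = 9$)
$A{\left(V \right)} = \sqrt{2} \sqrt{V}$ ($A{\left(V \right)} = \sqrt{2 V} = \sqrt{2} \sqrt{V}$)
$f{\left(G \right)} = 5 + G$ ($f{\left(G \right)} = G + 5 = 5 + G$)
$z{\left(O \right)} = 8 + O^{2} + 15 O$ ($z{\left(O \right)} = 8 + \left(\left(O^{2} + \left(5 + 9\right) O\right) + O\right) = 8 + \left(\left(O^{2} + 14 O\right) + O\right) = 8 + \left(O^{2} + 15 O\right) = 8 + O^{2} + 15 O$)
$10 \cdot 3 z{\left(A{\left(3 \right)} \right)} = 10 \cdot 3 \left(8 + \left(\sqrt{2} \sqrt{3}\right)^{2} + 15 \sqrt{2} \sqrt{3}\right) = 30 \left(8 + \left(\sqrt{6}\right)^{2} + 15 \sqrt{6}\right) = 30 \left(8 + 6 + 15 \sqrt{6}\right) = 30 \left(14 + 15 \sqrt{6}\right) = 420 + 450 \sqrt{6}$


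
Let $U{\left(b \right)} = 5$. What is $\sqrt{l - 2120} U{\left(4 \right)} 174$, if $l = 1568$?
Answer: $1740 i \sqrt{138} \approx 20440.0 i$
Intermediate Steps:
$\sqrt{l - 2120} U{\left(4 \right)} 174 = \sqrt{1568 - 2120} \cdot 5 \cdot 174 = \sqrt{-552} \cdot 870 = 2 i \sqrt{138} \cdot 870 = 1740 i \sqrt{138}$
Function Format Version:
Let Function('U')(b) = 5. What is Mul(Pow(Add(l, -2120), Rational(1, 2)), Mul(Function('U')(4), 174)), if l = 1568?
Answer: Mul(1740, I, Pow(138, Rational(1, 2))) ≈ Mul(20440., I)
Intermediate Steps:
Mul(Pow(Add(l, -2120), Rational(1, 2)), Mul(Function('U')(4), 174)) = Mul(Pow(Add(1568, -2120), Rational(1, 2)), Mul(5, 174)) = Mul(Pow(-552, Rational(1, 2)), 870) = Mul(Mul(2, I, Pow(138, Rational(1, 2))), 870) = Mul(1740, I, Pow(138, Rational(1, 2)))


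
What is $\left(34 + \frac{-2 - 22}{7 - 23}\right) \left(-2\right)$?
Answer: $-71$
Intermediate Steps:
$\left(34 + \frac{-2 - 22}{7 - 23}\right) \left(-2\right) = \left(34 - \frac{24}{-16}\right) \left(-2\right) = \left(34 - - \frac{3}{2}\right) \left(-2\right) = \left(34 + \frac{3}{2}\right) \left(-2\right) = \frac{71}{2} \left(-2\right) = -71$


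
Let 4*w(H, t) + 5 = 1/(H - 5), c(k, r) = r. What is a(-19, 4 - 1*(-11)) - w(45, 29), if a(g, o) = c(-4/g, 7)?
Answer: 1319/160 ≈ 8.2437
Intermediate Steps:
a(g, o) = 7
w(H, t) = -5/4 + 1/(4*(-5 + H)) (w(H, t) = -5/4 + 1/(4*(H - 5)) = -5/4 + 1/(4*(-5 + H)))
a(-19, 4 - 1*(-11)) - w(45, 29) = 7 - (26 - 5*45)/(4*(-5 + 45)) = 7 - (26 - 225)/(4*40) = 7 - (-199)/(4*40) = 7 - 1*(-199/160) = 7 + 199/160 = 1319/160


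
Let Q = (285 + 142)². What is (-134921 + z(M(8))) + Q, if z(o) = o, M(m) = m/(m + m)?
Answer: 94817/2 ≈ 47409.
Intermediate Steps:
M(m) = ½ (M(m) = m/((2*m)) = (1/(2*m))*m = ½)
Q = 182329 (Q = 427² = 182329)
(-134921 + z(M(8))) + Q = (-134921 + ½) + 182329 = -269841/2 + 182329 = 94817/2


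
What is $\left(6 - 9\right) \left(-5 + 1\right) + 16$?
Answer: $28$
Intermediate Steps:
$\left(6 - 9\right) \left(-5 + 1\right) + 16 = \left(6 - 9\right) \left(-4\right) + 16 = \left(-3\right) \left(-4\right) + 16 = 12 + 16 = 28$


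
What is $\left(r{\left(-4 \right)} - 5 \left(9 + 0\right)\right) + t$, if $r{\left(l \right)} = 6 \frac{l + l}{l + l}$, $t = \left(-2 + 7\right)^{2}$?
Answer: $-14$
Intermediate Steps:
$t = 25$ ($t = 5^{2} = 25$)
$r{\left(l \right)} = 6$ ($r{\left(l \right)} = 6 \frac{2 l}{2 l} = 6 \cdot 2 l \frac{1}{2 l} = 6 \cdot 1 = 6$)
$\left(r{\left(-4 \right)} - 5 \left(9 + 0\right)\right) + t = \left(6 - 5 \left(9 + 0\right)\right) + 25 = \left(6 - 45\right) + 25 = -39 + 25 = -14$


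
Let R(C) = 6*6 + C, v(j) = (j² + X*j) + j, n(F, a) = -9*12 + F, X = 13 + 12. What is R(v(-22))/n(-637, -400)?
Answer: 52/745 ≈ 0.069799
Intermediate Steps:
X = 25
n(F, a) = -108 + F
v(j) = j² + 26*j (v(j) = (j² + 25*j) + j = j² + 26*j)
R(C) = 36 + C
R(v(-22))/n(-637, -400) = (36 - 22*(26 - 22))/(-108 - 637) = (36 - 22*4)/(-745) = (36 - 88)*(-1/745) = -52*(-1/745) = 52/745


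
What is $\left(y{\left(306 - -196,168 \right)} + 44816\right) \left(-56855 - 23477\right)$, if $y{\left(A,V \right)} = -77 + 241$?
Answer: $-3613333360$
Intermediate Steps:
$y{\left(A,V \right)} = 164$
$\left(y{\left(306 - -196,168 \right)} + 44816\right) \left(-56855 - 23477\right) = \left(164 + 44816\right) \left(-56855 - 23477\right) = 44980 \left(-80332\right) = -3613333360$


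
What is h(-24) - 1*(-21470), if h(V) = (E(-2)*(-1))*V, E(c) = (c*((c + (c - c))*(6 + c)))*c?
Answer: 20702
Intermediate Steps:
E(c) = c³*(6 + c) (E(c) = (c*((c + 0)*(6 + c)))*c = (c*(c*(6 + c)))*c = (c²*(6 + c))*c = c³*(6 + c))
h(V) = 32*V (h(V) = (((-2)³*(6 - 2))*(-1))*V = (-8*4*(-1))*V = (-32*(-1))*V = 32*V)
h(-24) - 1*(-21470) = 32*(-24) - 1*(-21470) = -768 + 21470 = 20702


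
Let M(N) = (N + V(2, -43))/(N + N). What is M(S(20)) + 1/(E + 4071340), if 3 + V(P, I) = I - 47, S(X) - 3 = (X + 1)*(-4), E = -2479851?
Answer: 46153208/42970203 ≈ 1.0741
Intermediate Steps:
S(X) = -1 - 4*X (S(X) = 3 + (X + 1)*(-4) = 3 + (1 + X)*(-4) = 3 + (-4 - 4*X) = -1 - 4*X)
V(P, I) = -50 + I (V(P, I) = -3 + (I - 47) = -3 + (-47 + I) = -50 + I)
M(N) = (-93 + N)/(2*N) (M(N) = (N + (-50 - 43))/(N + N) = (N - 93)/((2*N)) = (-93 + N)*(1/(2*N)) = (-93 + N)/(2*N))
M(S(20)) + 1/(E + 4071340) = (-93 + (-1 - 4*20))/(2*(-1 - 4*20)) + 1/(-2479851 + 4071340) = (-93 + (-1 - 80))/(2*(-1 - 80)) + 1/1591489 = (½)*(-93 - 81)/(-81) + 1/1591489 = (½)*(-1/81)*(-174) + 1/1591489 = 29/27 + 1/1591489 = 46153208/42970203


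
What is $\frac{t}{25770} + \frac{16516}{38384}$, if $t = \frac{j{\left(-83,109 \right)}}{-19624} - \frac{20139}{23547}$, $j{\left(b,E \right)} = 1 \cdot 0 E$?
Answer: $\frac{417551584111}{970485366540} \approx 0.43025$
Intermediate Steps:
$j{\left(b,E \right)} = 0$ ($j{\left(b,E \right)} = 0 E = 0$)
$t = - \frac{6713}{7849}$ ($t = \frac{0}{-19624} - \frac{20139}{23547} = 0 \left(- \frac{1}{19624}\right) - \frac{6713}{7849} = 0 - \frac{6713}{7849} = - \frac{6713}{7849} \approx -0.85527$)
$\frac{t}{25770} + \frac{16516}{38384} = - \frac{6713}{7849 \cdot 25770} + \frac{16516}{38384} = \left(- \frac{6713}{7849}\right) \frac{1}{25770} + 16516 \cdot \frac{1}{38384} = - \frac{6713}{202268730} + \frac{4129}{9596} = \frac{417551584111}{970485366540}$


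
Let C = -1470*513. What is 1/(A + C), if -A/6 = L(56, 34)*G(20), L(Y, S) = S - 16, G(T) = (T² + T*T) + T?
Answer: -1/842670 ≈ -1.1867e-6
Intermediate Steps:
G(T) = T + 2*T² (G(T) = (T² + T²) + T = 2*T² + T = T + 2*T²)
L(Y, S) = -16 + S
A = -88560 (A = -6*(-16 + 34)*20*(1 + 2*20) = -108*20*(1 + 40) = -108*20*41 = -108*820 = -6*14760 = -88560)
C = -754110
1/(A + C) = 1/(-88560 - 754110) = 1/(-842670) = -1/842670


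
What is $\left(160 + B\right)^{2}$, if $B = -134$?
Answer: $676$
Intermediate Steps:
$\left(160 + B\right)^{2} = \left(160 - 134\right)^{2} = 26^{2} = 676$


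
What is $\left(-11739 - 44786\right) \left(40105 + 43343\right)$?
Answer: $-4716898200$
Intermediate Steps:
$\left(-11739 - 44786\right) \left(40105 + 43343\right) = \left(-56525\right) 83448 = -4716898200$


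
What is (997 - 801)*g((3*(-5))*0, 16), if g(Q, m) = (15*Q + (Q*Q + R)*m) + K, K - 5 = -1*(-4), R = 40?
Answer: 127204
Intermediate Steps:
K = 9 (K = 5 - 1*(-4) = 5 + 4 = 9)
g(Q, m) = 9 + 15*Q + m*(40 + Q²) (g(Q, m) = (15*Q + (Q*Q + 40)*m) + 9 = (15*Q + (Q² + 40)*m) + 9 = (15*Q + (40 + Q²)*m) + 9 = (15*Q + m*(40 + Q²)) + 9 = 9 + 15*Q + m*(40 + Q²))
(997 - 801)*g((3*(-5))*0, 16) = (997 - 801)*(9 + 15*((3*(-5))*0) + 40*16 + 16*((3*(-5))*0)²) = 196*(9 + 15*(-15*0) + 640 + 16*(-15*0)²) = 196*(9 + 15*0 + 640 + 16*0²) = 196*(9 + 0 + 640 + 16*0) = 196*(9 + 0 + 640 + 0) = 196*649 = 127204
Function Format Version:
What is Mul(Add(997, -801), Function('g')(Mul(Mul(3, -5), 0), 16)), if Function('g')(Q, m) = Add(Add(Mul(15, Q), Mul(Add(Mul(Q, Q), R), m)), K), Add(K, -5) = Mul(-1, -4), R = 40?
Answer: 127204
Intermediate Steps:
K = 9 (K = Add(5, Mul(-1, -4)) = Add(5, 4) = 9)
Function('g')(Q, m) = Add(9, Mul(15, Q), Mul(m, Add(40, Pow(Q, 2)))) (Function('g')(Q, m) = Add(Add(Mul(15, Q), Mul(Add(Mul(Q, Q), 40), m)), 9) = Add(Add(Mul(15, Q), Mul(Add(Pow(Q, 2), 40), m)), 9) = Add(Add(Mul(15, Q), Mul(Add(40, Pow(Q, 2)), m)), 9) = Add(Add(Mul(15, Q), Mul(m, Add(40, Pow(Q, 2)))), 9) = Add(9, Mul(15, Q), Mul(m, Add(40, Pow(Q, 2)))))
Mul(Add(997, -801), Function('g')(Mul(Mul(3, -5), 0), 16)) = Mul(Add(997, -801), Add(9, Mul(15, Mul(Mul(3, -5), 0)), Mul(40, 16), Mul(16, Pow(Mul(Mul(3, -5), 0), 2)))) = Mul(196, Add(9, Mul(15, Mul(-15, 0)), 640, Mul(16, Pow(Mul(-15, 0), 2)))) = Mul(196, Add(9, Mul(15, 0), 640, Mul(16, Pow(0, 2)))) = Mul(196, Add(9, 0, 640, Mul(16, 0))) = Mul(196, Add(9, 0, 640, 0)) = Mul(196, 649) = 127204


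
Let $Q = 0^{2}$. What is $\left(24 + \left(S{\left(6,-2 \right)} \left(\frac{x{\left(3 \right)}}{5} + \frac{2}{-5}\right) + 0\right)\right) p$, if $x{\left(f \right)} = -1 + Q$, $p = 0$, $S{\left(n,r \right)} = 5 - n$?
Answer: $0$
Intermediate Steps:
$Q = 0$
$x{\left(f \right)} = -1$ ($x{\left(f \right)} = -1 + 0 = -1$)
$\left(24 + \left(S{\left(6,-2 \right)} \left(\frac{x{\left(3 \right)}}{5} + \frac{2}{-5}\right) + 0\right)\right) p = \left(24 + \left(\left(5 - 6\right) \left(- \frac{1}{5} + \frac{2}{-5}\right) + 0\right)\right) 0 = \left(24 + \left(\left(5 - 6\right) \left(\left(-1\right) \frac{1}{5} + 2 \left(- \frac{1}{5}\right)\right) + 0\right)\right) 0 = \left(24 + \left(- (- \frac{1}{5} - \frac{2}{5}) + 0\right)\right) 0 = \left(24 + \left(\left(-1\right) \left(- \frac{3}{5}\right) + 0\right)\right) 0 = \left(24 + \left(\frac{3}{5} + 0\right)\right) 0 = \left(24 + \frac{3}{5}\right) 0 = \frac{123}{5} \cdot 0 = 0$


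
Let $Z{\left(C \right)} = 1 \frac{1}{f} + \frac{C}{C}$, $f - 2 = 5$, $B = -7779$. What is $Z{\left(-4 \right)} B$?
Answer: $- \frac{62232}{7} \approx -8890.3$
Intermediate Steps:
$f = 7$ ($f = 2 + 5 = 7$)
$Z{\left(C \right)} = \frac{8}{7}$ ($Z{\left(C \right)} = 1 \cdot \frac{1}{7} + \frac{C}{C} = 1 \cdot \frac{1}{7} + 1 = \frac{1}{7} + 1 = \frac{8}{7}$)
$Z{\left(-4 \right)} B = \frac{8}{7} \left(-7779\right) = - \frac{62232}{7}$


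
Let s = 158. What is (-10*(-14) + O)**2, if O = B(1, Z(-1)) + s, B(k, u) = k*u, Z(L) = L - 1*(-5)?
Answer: 91204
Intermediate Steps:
Z(L) = 5 + L (Z(L) = L + 5 = 5 + L)
O = 162 (O = 1*(5 - 1) + 158 = 1*4 + 158 = 4 + 158 = 162)
(-10*(-14) + O)**2 = (-10*(-14) + 162)**2 = (140 + 162)**2 = 302**2 = 91204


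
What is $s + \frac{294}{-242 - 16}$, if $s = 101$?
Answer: $\frac{4294}{43} \approx 99.86$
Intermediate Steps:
$s + \frac{294}{-242 - 16} = 101 + \frac{294}{-242 - 16} = 101 + \frac{294}{-258} = 101 + 294 \left(- \frac{1}{258}\right) = 101 - \frac{49}{43} = \frac{4294}{43}$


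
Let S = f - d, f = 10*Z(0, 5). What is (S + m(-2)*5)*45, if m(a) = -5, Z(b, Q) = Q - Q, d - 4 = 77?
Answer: -4770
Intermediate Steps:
d = 81 (d = 4 + 77 = 81)
Z(b, Q) = 0
f = 0 (f = 10*0 = 0)
S = -81 (S = 0 - 1*81 = 0 - 81 = -81)
(S + m(-2)*5)*45 = (-81 - 5*5)*45 = (-81 - 25)*45 = -106*45 = -4770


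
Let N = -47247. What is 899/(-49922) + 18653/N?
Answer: -973670119/2358664734 ≈ -0.41281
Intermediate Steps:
899/(-49922) + 18653/N = 899/(-49922) + 18653/(-47247) = 899*(-1/49922) + 18653*(-1/47247) = -899/49922 - 18653/47247 = -973670119/2358664734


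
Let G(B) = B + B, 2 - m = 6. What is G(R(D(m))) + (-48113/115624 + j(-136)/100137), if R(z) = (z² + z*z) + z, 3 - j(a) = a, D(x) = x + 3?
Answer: 18354661231/11578240488 ≈ 1.5853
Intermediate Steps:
m = -4 (m = 2 - 1*6 = 2 - 6 = -4)
D(x) = 3 + x
j(a) = 3 - a
R(z) = z + 2*z² (R(z) = (z² + z²) + z = 2*z² + z = z + 2*z²)
G(B) = 2*B
G(R(D(m))) + (-48113/115624 + j(-136)/100137) = 2*((3 - 4)*(1 + 2*(3 - 4))) + (-48113/115624 + (3 - 1*(-136))/100137) = 2*(-(1 + 2*(-1))) + (-48113*1/115624 + (3 + 136)*(1/100137)) = 2*(-(1 - 2)) + (-48113/115624 + 139*(1/100137)) = 2*(-1*(-1)) + (-48113/115624 + 139/100137) = 2*1 - 4801819745/11578240488 = 2 - 4801819745/11578240488 = 18354661231/11578240488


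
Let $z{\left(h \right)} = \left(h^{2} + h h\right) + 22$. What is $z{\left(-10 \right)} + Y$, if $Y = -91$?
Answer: $131$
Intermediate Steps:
$z{\left(h \right)} = 22 + 2 h^{2}$ ($z{\left(h \right)} = \left(h^{2} + h^{2}\right) + 22 = 2 h^{2} + 22 = 22 + 2 h^{2}$)
$z{\left(-10 \right)} + Y = \left(22 + 2 \left(-10\right)^{2}\right) - 91 = \left(22 + 2 \cdot 100\right) - 91 = \left(22 + 200\right) - 91 = 222 - 91 = 131$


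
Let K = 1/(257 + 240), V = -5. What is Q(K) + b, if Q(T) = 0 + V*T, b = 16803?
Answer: 8351086/497 ≈ 16803.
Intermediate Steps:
K = 1/497 ≈ 0.0020121
Q(T) = -5*T (Q(T) = 0 - 5*T = -5*T)
Q(K) + b = -5*1/497 + 16803 = -5/497 + 16803 = 8351086/497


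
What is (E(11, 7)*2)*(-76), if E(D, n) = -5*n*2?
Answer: 10640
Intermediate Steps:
E(D, n) = -10*n
(E(11, 7)*2)*(-76) = (-10*7*2)*(-76) = -70*2*(-76) = -140*(-76) = 10640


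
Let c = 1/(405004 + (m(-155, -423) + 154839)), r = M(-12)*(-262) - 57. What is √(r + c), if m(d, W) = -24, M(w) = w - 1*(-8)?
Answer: √310576737505970/559819 ≈ 31.480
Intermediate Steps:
M(w) = 8 + w (M(w) = w + 8 = 8 + w)
r = 991 (r = (8 - 12)*(-262) - 57 = -4*(-262) - 57 = 1048 - 57 = 991)
c = 1/559819 (c = 1/(405004 + (-24 + 154839)) = 1/(405004 + 154815) = 1/559819 ≈ 1.7863e-6)
√(r + c) = √(991 + 1/559819) = √(554780630/559819) = √310576737505970/559819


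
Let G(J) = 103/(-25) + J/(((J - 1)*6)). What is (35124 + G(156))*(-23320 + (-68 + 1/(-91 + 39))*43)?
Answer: -37145298853047/40300 ≈ -9.2172e+8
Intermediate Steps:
G(J) = -103/25 + J/(-6 + 6*J) (G(J) = 103*(-1/25) + J/(((-1 + J)*6)) = -103/25 + J/(-6 + 6*J))
(35124 + G(156))*(-23320 + (-68 + 1/(-91 + 39))*43) = (35124 + (618 - 593*156)/(150*(-1 + 156)))*(-23320 + (-68 + 1/(-91 + 39))*43) = (35124 + (1/150)*(618 - 92508)/155)*(-23320 + (-68 + 1/(-52))*43) = (35124 + (1/150)*(1/155)*(-91890))*(-23320 + (-68 - 1/52)*43) = (35124 - 3063/775)*(-23320 - 3537/52*43) = 27218037*(-23320 - 152091/52)/775 = (27218037/775)*(-1364731/52) = -37145298853047/40300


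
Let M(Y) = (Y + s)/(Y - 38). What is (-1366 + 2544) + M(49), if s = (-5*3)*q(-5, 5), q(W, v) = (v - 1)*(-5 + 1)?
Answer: 13247/11 ≈ 1204.3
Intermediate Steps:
q(W, v) = 4 - 4*v (q(W, v) = (-1 + v)*(-4) = 4 - 4*v)
s = 240 (s = (-5*3)*(4 - 4*5) = -15*(4 - 20) = -15*(-16) = 240)
M(Y) = (240 + Y)/(-38 + Y) (M(Y) = (Y + 240)/(Y - 38) = (240 + Y)/(-38 + Y))
(-1366 + 2544) + M(49) = (-1366 + 2544) + (240 + 49)/(-38 + 49) = 1178 + 289/11 = 13247/11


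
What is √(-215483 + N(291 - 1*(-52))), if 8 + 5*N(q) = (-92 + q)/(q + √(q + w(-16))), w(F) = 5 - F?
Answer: √(-1847779190 - 10774230*√91)/(5*√(343 + 2*√91)) ≈ 464.2*I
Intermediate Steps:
N(q) = -8/5 + (-92 + q)/(5*(q + √(21 + q))) (N(q) = -8/5 + ((-92 + q)/(q + √(q + (5 - 1*(-16)))))/5 = -8/5 + ((-92 + q)/(q + √(q + (5 + 16))))/5 = -8/5 + ((-92 + q)/(q + √(q + 21)))/5 = -8/5 + ((-92 + q)/(q + √(21 + q)))/5 = -8/5 + (-92 + q)/(5*(q + √(21 + q))))
√(-215483 + N(291 - 1*(-52))) = √(-215483 + (-92 - 8*√(21 + (291 - 1*(-52))) - 7*(291 - 1*(-52)))/(5*((291 - 1*(-52)) + √(21 + (291 - 1*(-52)))))) = √(-215483 + (-92 - 8*√(21 + (291 + 52)) - 7*(291 + 52))/(5*((291 + 52) + √(21 + (291 + 52))))) = √(-215483 + (-92 - 8*√(21 + 343) - 7*343)/(5*(343 + √(21 + 343)))) = √(-215483 + (-92 - 16*√91 - 2401)/(5*(343 + √364))) = √(-215483 + (-92 - 16*√91 - 2401)/(5*(343 + 2*√91))) = √(-215483 + (-2493 - 16*√91)/(5*(343 + 2*√91)))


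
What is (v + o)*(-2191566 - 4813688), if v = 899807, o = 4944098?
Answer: -40938038876870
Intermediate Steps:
(v + o)*(-2191566 - 4813688) = (899807 + 4944098)*(-2191566 - 4813688) = 5843905*(-7005254) = -40938038876870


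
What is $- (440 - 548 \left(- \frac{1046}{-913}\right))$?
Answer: $\frac{171488}{913} \approx 187.83$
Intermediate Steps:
$- (440 - 548 \left(- \frac{1046}{-913}\right)) = - (440 - 548 \left(\left(-1046\right) \left(- \frac{1}{913}\right)\right)) = - (440 - \frac{573208}{913}) = \left(-1\right) \left(- \frac{171488}{913}\right) = \frac{171488}{913}$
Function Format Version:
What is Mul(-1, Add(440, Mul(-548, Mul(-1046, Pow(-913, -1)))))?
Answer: Rational(171488, 913) ≈ 187.83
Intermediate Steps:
Mul(-1, Add(440, Mul(-548, Mul(-1046, Pow(-913, -1))))) = Mul(-1, Add(440, Mul(-548, Mul(-1046, Rational(-1, 913))))) = Mul(-1, Add(440, Mul(-548, Rational(1046, 913)))) = Mul(-1, Add(440, Rational(-573208, 913))) = Mul(-1, Rational(-171488, 913)) = Rational(171488, 913)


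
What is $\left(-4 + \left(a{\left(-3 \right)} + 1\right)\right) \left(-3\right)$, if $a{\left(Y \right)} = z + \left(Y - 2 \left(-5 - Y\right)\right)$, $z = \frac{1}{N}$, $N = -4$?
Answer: $\frac{27}{4} \approx 6.75$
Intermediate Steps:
$z = - \frac{1}{4}$ ($z = \frac{1}{-4} = - \frac{1}{4} \approx -0.25$)
$a{\left(Y \right)} = \frac{39}{4} + 3 Y$ ($a{\left(Y \right)} = - \frac{1}{4} + \left(Y - 2 \left(-5 - Y\right)\right) = - \frac{1}{4} + \left(Y + \left(10 + 2 Y\right)\right) = - \frac{1}{4} + \left(10 + 3 Y\right) = \frac{39}{4} + 3 Y$)
$\left(-4 + \left(a{\left(-3 \right)} + 1\right)\right) \left(-3\right) = \left(-4 + \left(\left(\frac{39}{4} + 3 \left(-3\right)\right) + 1\right)\right) \left(-3\right) = \left(-4 + \left(\left(\frac{39}{4} - 9\right) + 1\right)\right) \left(-3\right) = \left(-4 + \left(\frac{3}{4} + 1\right)\right) \left(-3\right) = \left(-4 + \frac{7}{4}\right) \left(-3\right) = \left(- \frac{9}{4}\right) \left(-3\right) = \frac{27}{4}$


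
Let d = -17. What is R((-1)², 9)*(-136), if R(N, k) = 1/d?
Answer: 8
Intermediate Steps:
R(N, k) = -1/17 (R(N, k) = 1/(-17) = -1/17)
R((-1)², 9)*(-136) = -1/17*(-136) = 8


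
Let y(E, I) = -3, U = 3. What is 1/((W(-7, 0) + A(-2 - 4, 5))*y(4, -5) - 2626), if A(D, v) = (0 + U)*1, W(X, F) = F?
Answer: -1/2635 ≈ -0.00037951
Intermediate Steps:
A(D, v) = 3 (A(D, v) = (0 + 3)*1 = 3*1 = 3)
1/((W(-7, 0) + A(-2 - 4, 5))*y(4, -5) - 2626) = 1/((0 + 3)*(-3) - 2626) = 1/(3*(-3) - 2626) = 1/(-9 - 2626) = 1/(-2635) = -1/2635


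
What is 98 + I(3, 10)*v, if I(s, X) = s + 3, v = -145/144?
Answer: 2207/24 ≈ 91.958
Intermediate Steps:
v = -145/144 (v = -145*1/144 = -145/144 ≈ -1.0069)
I(s, X) = 3 + s
98 + I(3, 10)*v = 98 + (3 + 3)*(-145/144) = 98 + 6*(-145/144) = 98 - 145/24 = 2207/24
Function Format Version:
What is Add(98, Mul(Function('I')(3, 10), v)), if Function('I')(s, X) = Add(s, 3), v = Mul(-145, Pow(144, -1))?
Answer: Rational(2207, 24) ≈ 91.958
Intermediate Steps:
v = Rational(-145, 144) (v = Mul(-145, Rational(1, 144)) = Rational(-145, 144) ≈ -1.0069)
Function('I')(s, X) = Add(3, s)
Add(98, Mul(Function('I')(3, 10), v)) = Add(98, Mul(Add(3, 3), Rational(-145, 144))) = Add(98, Mul(6, Rational(-145, 144))) = Add(98, Rational(-145, 24)) = Rational(2207, 24)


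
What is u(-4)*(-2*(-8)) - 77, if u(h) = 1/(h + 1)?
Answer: -247/3 ≈ -82.333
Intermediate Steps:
u(h) = 1/(1 + h)
u(-4)*(-2*(-8)) - 77 = (-2*(-8))/(1 - 4) - 77 = 16/(-3) - 77 = -1/3*16 - 77 = -16/3 - 77 = -247/3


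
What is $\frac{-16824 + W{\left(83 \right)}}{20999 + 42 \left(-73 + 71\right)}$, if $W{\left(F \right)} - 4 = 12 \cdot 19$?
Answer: $- \frac{16592}{20915} \approx -0.79331$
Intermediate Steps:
$W{\left(F \right)} = 232$ ($W{\left(F \right)} = 4 + 12 \cdot 19 = 4 + 228 = 232$)
$\frac{-16824 + W{\left(83 \right)}}{20999 + 42 \left(-73 + 71\right)} = \frac{-16824 + 232}{20999 + 42 \left(-73 + 71\right)} = - \frac{16592}{20999 + 42 \left(-2\right)} = - \frac{16592}{20999 - 84} = - \frac{16592}{20915}$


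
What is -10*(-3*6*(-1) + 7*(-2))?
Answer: -40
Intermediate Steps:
-10*(-3*6*(-1) + 7*(-2)) = -10*(-18*(-1) - 14) = -10*(18 - 14) = -10*4 = -40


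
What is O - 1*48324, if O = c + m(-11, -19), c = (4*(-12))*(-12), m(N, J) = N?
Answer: -47759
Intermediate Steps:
c = 576 (c = -48*(-12) = 576)
O = 565 (O = 576 - 11 = 565)
O - 1*48324 = 565 - 1*48324 = 565 - 48324 = -47759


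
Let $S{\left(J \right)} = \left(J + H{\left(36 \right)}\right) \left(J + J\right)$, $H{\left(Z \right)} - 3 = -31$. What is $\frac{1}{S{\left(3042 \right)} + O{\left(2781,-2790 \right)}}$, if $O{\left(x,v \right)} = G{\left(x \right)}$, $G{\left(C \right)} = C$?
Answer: $\frac{1}{18339957} \approx 5.4526 \cdot 10^{-8}$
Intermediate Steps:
$H{\left(Z \right)} = -28$ ($H{\left(Z \right)} = 3 - 31 = -28$)
$O{\left(x,v \right)} = x$
$S{\left(J \right)} = 2 J \left(-28 + J\right)$ ($S{\left(J \right)} = \left(J - 28\right) \left(J + J\right) = \left(-28 + J\right) 2 J = 2 J \left(-28 + J\right)$)
$\frac{1}{S{\left(3042 \right)} + O{\left(2781,-2790 \right)}} = \frac{1}{2 \cdot 3042 \left(-28 + 3042\right) + 2781} = \frac{1}{2 \cdot 3042 \cdot 3014 + 2781} = \frac{1}{18337176 + 2781} = \frac{1}{18339957}$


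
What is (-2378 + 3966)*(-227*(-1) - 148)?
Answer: 125452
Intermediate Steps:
(-2378 + 3966)*(-227*(-1) - 148) = 1588*(227 - 148) = 1588*79 = 125452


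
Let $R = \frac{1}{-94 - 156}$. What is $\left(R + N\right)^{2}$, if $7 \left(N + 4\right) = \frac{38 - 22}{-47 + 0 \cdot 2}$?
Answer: $\frac{111108222241}{6765062500} \approx 16.424$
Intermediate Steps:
$R = - \frac{1}{250}$ ($R = \frac{1}{-250} = - \frac{1}{250} \approx -0.004$)
$N = - \frac{1332}{329}$ ($N = -4 + \frac{\left(38 - 22\right) \frac{1}{-47 + 0 \cdot 2}}{7} = -4 + \frac{16 \frac{1}{-47 + 0}}{7} = -4 + \frac{16 \frac{1}{-47}}{7} = -4 + \frac{16 \left(- \frac{1}{47}\right)}{7} = -4 + \frac{1}{7} \left(- \frac{16}{47}\right) = -4 - \frac{16}{329} = - \frac{1332}{329} \approx -4.0486$)
$\left(R + N\right)^{2} = \left(- \frac{1}{250} - \frac{1332}{329}\right)^{2} = \left(- \frac{333329}{82250}\right)^{2} = \frac{111108222241}{6765062500}$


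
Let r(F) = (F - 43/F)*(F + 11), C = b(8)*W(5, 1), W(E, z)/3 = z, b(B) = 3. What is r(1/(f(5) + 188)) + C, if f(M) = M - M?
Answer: -3144129483/35344 ≈ -88958.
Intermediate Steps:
W(E, z) = 3*z
f(M) = 0
C = 9 (C = 3*(3*1) = 3*3 = 9)
r(F) = (11 + F)*(F - 43/F) (r(F) = (F - 43/F)*(11 + F) = (11 + F)*(F - 43/F))
r(1/(f(5) + 188)) + C = (-43 + (1/(0 + 188))**2 - 473/(1/(0 + 188)) + 11/(0 + 188)) + 9 = (-43 + (1/188)**2 - 473/(1/188) + 11/188) + 9 = (-43 + (1/188)**2 - 473/1/188 + 11*(1/188)) + 9 = (-43 + 1/35344 - 473*188 + 11/188) + 9 = (-43 + 1/35344 - 88924 + 11/188) + 9 = -3144447579/35344 + 9 = -3144129483/35344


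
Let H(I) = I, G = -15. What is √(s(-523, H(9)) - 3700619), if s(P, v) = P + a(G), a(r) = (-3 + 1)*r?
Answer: 2*I*√925278 ≈ 1923.8*I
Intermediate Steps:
a(r) = -2*r
s(P, v) = 30 + P (s(P, v) = P - 2*(-15) = P + 30 = 30 + P)
√(s(-523, H(9)) - 3700619) = √((30 - 523) - 3700619) = √(-493 - 3700619) = √(-3701112) = 2*I*√925278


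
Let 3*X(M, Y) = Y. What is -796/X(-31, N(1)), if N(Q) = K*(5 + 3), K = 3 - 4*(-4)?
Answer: -597/38 ≈ -15.711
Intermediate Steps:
K = 19 (K = 3 + 16 = 19)
N(Q) = 152 (N(Q) = 19*(5 + 3) = 19*8 = 152)
X(M, Y) = Y/3
-796/X(-31, N(1)) = -796/((⅓)*152) = -796/152/3 = -796*3/152 = -597/38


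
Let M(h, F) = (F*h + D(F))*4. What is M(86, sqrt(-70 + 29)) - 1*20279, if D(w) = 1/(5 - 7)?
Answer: -20281 + 344*I*sqrt(41) ≈ -20281.0 + 2202.7*I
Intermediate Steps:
D(w) = -1/2 (D(w) = 1/(-2) = -1/2)
M(h, F) = -2 + 4*F*h (M(h, F) = (F*h - 1/2)*4 = (-1/2 + F*h)*4 = -2 + 4*F*h)
M(86, sqrt(-70 + 29)) - 1*20279 = (-2 + 4*sqrt(-70 + 29)*86) - 1*20279 = (-2 + 4*sqrt(-41)*86) - 20279 = (-2 + 4*(I*sqrt(41))*86) - 20279 = (-2 + 344*I*sqrt(41)) - 20279 = -20281 + 344*I*sqrt(41)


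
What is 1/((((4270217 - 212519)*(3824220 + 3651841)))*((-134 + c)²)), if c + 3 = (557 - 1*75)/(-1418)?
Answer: 502681/287632912248839129108328 ≈ 1.7476e-18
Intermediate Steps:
c = -2368/709 (c = -3 + (557 - 1*75)/(-1418) = -3 + (557 - 75)*(-1/1418) = -3 + 482*(-1/1418) = -3 - 241/709 = -2368/709 ≈ -3.3399)
1/((((4270217 - 212519)*(3824220 + 3651841)))*((-134 + c)²)) = 1/((((4270217 - 212519)*(3824220 + 3651841)))*((-134 - 2368/709)²)) = 1/(((4057698*7476061))*((-97374/709)²)) = 1/(30335597767578*(9481695876/502681)) = (1/30335597767578)*(502681/9481695876) = 502681/287632912248839129108328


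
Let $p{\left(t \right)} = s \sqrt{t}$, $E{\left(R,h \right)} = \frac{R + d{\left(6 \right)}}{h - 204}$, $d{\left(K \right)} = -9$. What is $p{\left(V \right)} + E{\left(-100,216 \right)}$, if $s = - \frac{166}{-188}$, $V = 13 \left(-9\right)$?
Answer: $- \frac{109}{12} + \frac{249 i \sqrt{13}}{94} \approx -9.0833 + 9.5509 i$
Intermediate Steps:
$V = -117$
$E{\left(R,h \right)} = \frac{-9 + R}{-204 + h}$ ($E{\left(R,h \right)} = \frac{R - 9}{h - 204} = \frac{-9 + R}{-204 + h}$)
$s = \frac{83}{94}$ ($s = \left(-166\right) \left(- \frac{1}{188}\right) = \frac{83}{94} \approx 0.88298$)
$p{\left(t \right)} = \frac{83 \sqrt{t}}{94}$
$p{\left(V \right)} + E{\left(-100,216 \right)} = \frac{83 \sqrt{-117}}{94} + \frac{-9 - 100}{-204 + 216} = \frac{83 \cdot 3 i \sqrt{13}}{94} + \frac{1}{12} \left(-109\right) = \frac{249 i \sqrt{13}}{94} + \frac{1}{12} \left(-109\right) = \frac{249 i \sqrt{13}}{94} - \frac{109}{12} = - \frac{109}{12} + \frac{249 i \sqrt{13}}{94}$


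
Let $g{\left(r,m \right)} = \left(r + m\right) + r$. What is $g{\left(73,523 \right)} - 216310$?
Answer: $-215641$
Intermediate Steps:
$g{\left(r,m \right)} = m + 2 r$ ($g{\left(r,m \right)} = \left(m + r\right) + r = m + 2 r$)
$g{\left(73,523 \right)} - 216310 = \left(523 + 2 \cdot 73\right) - 216310 = \left(523 + 146\right) - 216310 = 669 - 216310 = -215641$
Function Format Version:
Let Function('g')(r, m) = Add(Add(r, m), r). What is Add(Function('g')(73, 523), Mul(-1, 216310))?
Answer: -215641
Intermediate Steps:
Function('g')(r, m) = Add(m, Mul(2, r)) (Function('g')(r, m) = Add(Add(m, r), r) = Add(m, Mul(2, r)))
Add(Function('g')(73, 523), Mul(-1, 216310)) = Add(Add(523, Mul(2, 73)), Mul(-1, 216310)) = Add(Add(523, 146), -216310) = Add(669, -216310) = -215641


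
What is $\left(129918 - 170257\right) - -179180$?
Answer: $138841$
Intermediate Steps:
$\left(129918 - 170257\right) - -179180 = -40339 + 179180 = 138841$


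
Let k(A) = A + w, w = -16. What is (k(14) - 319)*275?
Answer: -88275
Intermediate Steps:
k(A) = -16 + A (k(A) = A - 16 = -16 + A)
(k(14) - 319)*275 = ((-16 + 14) - 319)*275 = (-2 - 319)*275 = -321*275 = -88275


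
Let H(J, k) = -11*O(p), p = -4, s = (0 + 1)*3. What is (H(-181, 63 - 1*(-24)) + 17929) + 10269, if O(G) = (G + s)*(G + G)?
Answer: 28110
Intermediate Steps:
s = 3 (s = 1*3 = 3)
O(G) = 2*G*(3 + G) (O(G) = (G + 3)*(G + G) = (3 + G)*(2*G) = 2*G*(3 + G))
H(J, k) = -88 (H(J, k) = -22*(-4)*(3 - 4) = -22*(-4)*(-1) = -11*8 = -88)
(H(-181, 63 - 1*(-24)) + 17929) + 10269 = (-88 + 17929) + 10269 = 17841 + 10269 = 28110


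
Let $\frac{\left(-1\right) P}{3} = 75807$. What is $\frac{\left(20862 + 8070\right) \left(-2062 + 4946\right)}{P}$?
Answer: $- \frac{27813296}{75807} \approx -366.9$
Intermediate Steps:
$P = -227421$ ($P = \left(-3\right) 75807 = -227421$)
$\frac{\left(20862 + 8070\right) \left(-2062 + 4946\right)}{P} = \frac{\left(20862 + 8070\right) \left(-2062 + 4946\right)}{-227421} = 28932 \cdot 2884 \left(- \frac{1}{227421}\right) = 83439888 \left(- \frac{1}{227421}\right) = - \frac{27813296}{75807}$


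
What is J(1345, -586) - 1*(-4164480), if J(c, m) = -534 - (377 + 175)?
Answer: 4163394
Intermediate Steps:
J(c, m) = -1086 (J(c, m) = -534 - 1*552 = -534 - 552 = -1086)
J(1345, -586) - 1*(-4164480) = -1086 - 1*(-4164480) = -1086 + 4164480 = 4163394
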